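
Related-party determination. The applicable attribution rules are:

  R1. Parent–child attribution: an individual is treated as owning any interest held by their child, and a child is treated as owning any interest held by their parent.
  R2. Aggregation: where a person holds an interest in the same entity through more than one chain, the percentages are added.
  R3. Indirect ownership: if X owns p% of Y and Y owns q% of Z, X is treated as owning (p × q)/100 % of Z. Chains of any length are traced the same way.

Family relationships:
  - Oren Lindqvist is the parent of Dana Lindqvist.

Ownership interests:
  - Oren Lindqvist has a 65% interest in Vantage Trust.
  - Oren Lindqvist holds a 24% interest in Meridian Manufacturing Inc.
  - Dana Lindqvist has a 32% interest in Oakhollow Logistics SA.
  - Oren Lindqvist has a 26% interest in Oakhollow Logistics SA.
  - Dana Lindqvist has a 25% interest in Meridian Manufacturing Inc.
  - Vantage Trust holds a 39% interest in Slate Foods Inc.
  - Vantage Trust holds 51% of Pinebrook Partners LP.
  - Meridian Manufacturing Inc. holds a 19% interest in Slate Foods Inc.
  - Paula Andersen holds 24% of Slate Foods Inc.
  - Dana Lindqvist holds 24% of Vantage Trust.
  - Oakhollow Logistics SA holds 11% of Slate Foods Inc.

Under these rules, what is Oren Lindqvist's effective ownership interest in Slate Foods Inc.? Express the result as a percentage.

By parent–child attribution (R1), Oren Lindqvist is treated as also owning Dana Lindqvist's interest in Oakhollow Logistics SA, giving 26% + 32% = 58%.
By parent–child attribution (R1), Oren Lindqvist is treated as also owning Dana Lindqvist's interest in Meridian Manufacturing Inc, giving 24% + 25% = 49%.
By parent–child attribution (R1), Oren Lindqvist is treated as also owning Dana Lindqvist's interest in Vantage Trust, giving 65% + 24% = 89%.
Chain via Oakhollow Logistics SA (R3): 58% × 11% = 6.38% of Slate Foods Inc.
Chain via Meridian Manufacturing Inc. (R3): 49% × 19% = 9.31% of Slate Foods Inc.
Chain via Vantage Trust (R3): 89% × 39% = 34.71% of Slate Foods Inc.
Aggregating (R2): 6.38% + 9.31% + 34.71% = 50.4%.

50.4%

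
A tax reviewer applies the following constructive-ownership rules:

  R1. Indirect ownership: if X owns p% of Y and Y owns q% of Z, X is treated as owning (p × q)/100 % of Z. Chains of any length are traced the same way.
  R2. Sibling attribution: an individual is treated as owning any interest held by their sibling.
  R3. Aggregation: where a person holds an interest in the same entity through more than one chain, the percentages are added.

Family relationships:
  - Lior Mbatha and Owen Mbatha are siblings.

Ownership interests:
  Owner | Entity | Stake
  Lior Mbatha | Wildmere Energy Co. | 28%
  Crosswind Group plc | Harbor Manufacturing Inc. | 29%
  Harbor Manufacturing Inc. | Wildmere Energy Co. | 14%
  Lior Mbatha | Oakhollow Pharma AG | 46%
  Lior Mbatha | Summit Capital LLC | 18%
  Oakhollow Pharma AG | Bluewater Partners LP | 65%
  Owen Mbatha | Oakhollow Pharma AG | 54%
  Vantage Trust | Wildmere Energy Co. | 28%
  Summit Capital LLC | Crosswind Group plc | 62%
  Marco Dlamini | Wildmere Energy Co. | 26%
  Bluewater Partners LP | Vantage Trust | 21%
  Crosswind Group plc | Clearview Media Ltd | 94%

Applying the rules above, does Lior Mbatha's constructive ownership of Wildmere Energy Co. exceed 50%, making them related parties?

No

By sibling attribution (R2), Lior Mbatha is treated as also owning Owen Mbatha's interest in Oakhollow Pharma AG, giving 46% + 54% = 100%.
Chain via Summit Capital LLC → Crosswind Group plc → Harbor Manufacturing Inc. (R1): 18% × 62% × 29% × 14% = 0.453096% of Wildmere Energy Co.
Chain via Oakhollow Pharma AG → Bluewater Partners LP → Vantage Trust (R1): 100% × 65% × 21% × 28% = 3.822% of Wildmere Energy Co.
Direct interest in Wildmere Energy Co: 28%.
Aggregating (R3): 0.453096% + 3.822% + 28% = 32.275096%.
32.275096% does not exceed the 50% threshold, so Lior is not a related party to Wildmere Energy Co.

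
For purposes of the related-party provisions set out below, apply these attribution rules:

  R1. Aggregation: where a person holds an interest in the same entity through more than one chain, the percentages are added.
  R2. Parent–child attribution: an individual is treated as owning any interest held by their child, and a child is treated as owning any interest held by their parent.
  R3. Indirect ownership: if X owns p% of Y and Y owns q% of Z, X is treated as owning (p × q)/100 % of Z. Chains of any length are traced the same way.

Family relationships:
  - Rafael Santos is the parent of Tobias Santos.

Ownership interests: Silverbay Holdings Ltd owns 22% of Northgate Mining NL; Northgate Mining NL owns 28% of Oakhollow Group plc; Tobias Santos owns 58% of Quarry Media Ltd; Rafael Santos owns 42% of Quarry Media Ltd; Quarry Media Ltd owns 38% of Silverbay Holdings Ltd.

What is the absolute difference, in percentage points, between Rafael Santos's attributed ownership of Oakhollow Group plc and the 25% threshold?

22.6592

By parent–child attribution (R2), Rafael Santos is treated as also owning Tobias Santos's interest in Quarry Media Ltd, giving 42% + 58% = 100%.
Chain via Quarry Media Ltd → Silverbay Holdings Ltd → Northgate Mining NL (R3): 100% × 38% × 22% × 28% = 2.3408% of Oakhollow Group plc.
2.3408% falls short of the 25% threshold by 22.6592 percentage points.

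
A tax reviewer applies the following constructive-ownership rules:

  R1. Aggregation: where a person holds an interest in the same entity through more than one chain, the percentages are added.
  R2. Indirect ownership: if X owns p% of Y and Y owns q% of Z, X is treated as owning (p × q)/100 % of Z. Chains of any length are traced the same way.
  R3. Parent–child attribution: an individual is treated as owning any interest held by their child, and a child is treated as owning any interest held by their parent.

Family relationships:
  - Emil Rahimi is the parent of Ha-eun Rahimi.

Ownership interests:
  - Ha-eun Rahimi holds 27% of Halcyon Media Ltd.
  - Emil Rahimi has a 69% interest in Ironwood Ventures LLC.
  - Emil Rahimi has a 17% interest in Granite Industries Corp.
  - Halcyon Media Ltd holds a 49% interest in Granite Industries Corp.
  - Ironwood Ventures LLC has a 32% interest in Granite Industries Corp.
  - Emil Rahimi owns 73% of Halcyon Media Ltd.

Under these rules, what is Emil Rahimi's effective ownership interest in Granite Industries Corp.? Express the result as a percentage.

By parent–child attribution (R3), Emil Rahimi is treated as also owning Ha-eun Rahimi's interest in Halcyon Media Ltd, giving 73% + 27% = 100%.
Chain via Halcyon Media Ltd (R2): 100% × 49% = 49% of Granite Industries Corp.
Chain via Ironwood Ventures LLC (R2): 69% × 32% = 22.08% of Granite Industries Corp.
Direct interest in Granite Industries Corp: 17%.
Aggregating (R1): 49% + 22.08% + 17% = 88.08%.

88.08%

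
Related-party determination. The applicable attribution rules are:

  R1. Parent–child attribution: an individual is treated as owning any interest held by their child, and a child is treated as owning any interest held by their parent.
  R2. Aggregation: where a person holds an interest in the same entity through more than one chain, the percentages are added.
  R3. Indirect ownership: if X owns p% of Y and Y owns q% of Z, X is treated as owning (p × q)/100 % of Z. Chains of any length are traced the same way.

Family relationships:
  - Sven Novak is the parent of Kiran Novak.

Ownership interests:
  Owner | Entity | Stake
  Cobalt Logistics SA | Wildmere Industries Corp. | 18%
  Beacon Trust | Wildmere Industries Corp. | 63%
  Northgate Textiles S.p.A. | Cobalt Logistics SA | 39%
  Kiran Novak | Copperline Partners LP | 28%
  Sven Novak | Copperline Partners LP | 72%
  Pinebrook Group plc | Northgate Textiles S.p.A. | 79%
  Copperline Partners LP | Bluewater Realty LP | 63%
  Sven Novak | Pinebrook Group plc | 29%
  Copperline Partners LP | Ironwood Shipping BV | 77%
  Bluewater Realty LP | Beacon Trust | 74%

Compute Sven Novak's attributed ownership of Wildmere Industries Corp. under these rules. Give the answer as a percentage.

By parent–child attribution (R1), Sven Novak is treated as also owning Kiran Novak's interest in Copperline Partners LP, giving 72% + 28% = 100%.
Chain via Copperline Partners LP → Bluewater Realty LP → Beacon Trust (R3): 100% × 63% × 74% × 63% = 29.3706% of Wildmere Industries Corp.
Chain via Pinebrook Group plc → Northgate Textiles S.p.A. → Cobalt Logistics SA (R3): 29% × 79% × 39% × 18% = 1.608282% of Wildmere Industries Corp.
Aggregating (R2): 29.3706% + 1.608282% = 30.978882%.

30.978882%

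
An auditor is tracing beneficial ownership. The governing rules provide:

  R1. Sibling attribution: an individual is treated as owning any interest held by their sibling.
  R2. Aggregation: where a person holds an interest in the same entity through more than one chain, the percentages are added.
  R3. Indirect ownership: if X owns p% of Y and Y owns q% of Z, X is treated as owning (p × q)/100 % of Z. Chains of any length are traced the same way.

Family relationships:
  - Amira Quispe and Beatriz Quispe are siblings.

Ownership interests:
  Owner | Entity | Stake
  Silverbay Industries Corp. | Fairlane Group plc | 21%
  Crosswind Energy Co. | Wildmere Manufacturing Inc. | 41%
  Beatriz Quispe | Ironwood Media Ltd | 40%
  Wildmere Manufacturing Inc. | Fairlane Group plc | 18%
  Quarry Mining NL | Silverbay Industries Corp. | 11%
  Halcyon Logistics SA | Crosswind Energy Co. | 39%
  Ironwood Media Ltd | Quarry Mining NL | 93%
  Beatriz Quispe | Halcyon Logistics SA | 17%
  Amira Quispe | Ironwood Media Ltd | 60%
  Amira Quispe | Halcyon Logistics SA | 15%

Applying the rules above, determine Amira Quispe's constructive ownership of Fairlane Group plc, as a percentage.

3.069324%

By sibling attribution (R1), Amira Quispe is treated as also owning Beatriz Quispe's interest in Ironwood Media Ltd, giving 60% + 40% = 100%.
By sibling attribution (R1), Amira Quispe is treated as also owning Beatriz Quispe's interest in Halcyon Logistics SA, giving 15% + 17% = 32%.
Chain via Ironwood Media Ltd → Quarry Mining NL → Silverbay Industries Corp. (R3): 100% × 93% × 11% × 21% = 2.1483% of Fairlane Group plc.
Chain via Halcyon Logistics SA → Crosswind Energy Co. → Wildmere Manufacturing Inc. (R3): 32% × 39% × 41% × 18% = 0.921024% of Fairlane Group plc.
Aggregating (R2): 2.1483% + 0.921024% = 3.069324%.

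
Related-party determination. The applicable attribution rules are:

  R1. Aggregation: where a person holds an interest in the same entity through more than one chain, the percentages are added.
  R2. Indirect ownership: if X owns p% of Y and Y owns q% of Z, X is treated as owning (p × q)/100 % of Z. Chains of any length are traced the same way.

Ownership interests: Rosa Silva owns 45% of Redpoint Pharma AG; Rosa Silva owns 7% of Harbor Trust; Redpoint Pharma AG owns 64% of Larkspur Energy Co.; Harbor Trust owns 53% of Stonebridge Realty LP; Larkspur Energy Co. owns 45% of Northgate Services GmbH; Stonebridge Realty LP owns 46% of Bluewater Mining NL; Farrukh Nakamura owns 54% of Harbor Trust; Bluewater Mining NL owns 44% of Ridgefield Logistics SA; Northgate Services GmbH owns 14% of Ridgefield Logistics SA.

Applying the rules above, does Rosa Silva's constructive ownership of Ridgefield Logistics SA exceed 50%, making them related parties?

No

Chain via Harbor Trust → Stonebridge Realty LP → Bluewater Mining NL (R2): 7% × 53% × 46% × 44% = 0.750904% of Ridgefield Logistics SA.
Chain via Redpoint Pharma AG → Larkspur Energy Co. → Northgate Services GmbH (R2): 45% × 64% × 45% × 14% = 1.8144% of Ridgefield Logistics SA.
Aggregating (R1): 0.750904% + 1.8144% = 2.565304%.
2.565304% does not exceed the 50% threshold, so Rosa is not a related party to Ridgefield Logistics SA.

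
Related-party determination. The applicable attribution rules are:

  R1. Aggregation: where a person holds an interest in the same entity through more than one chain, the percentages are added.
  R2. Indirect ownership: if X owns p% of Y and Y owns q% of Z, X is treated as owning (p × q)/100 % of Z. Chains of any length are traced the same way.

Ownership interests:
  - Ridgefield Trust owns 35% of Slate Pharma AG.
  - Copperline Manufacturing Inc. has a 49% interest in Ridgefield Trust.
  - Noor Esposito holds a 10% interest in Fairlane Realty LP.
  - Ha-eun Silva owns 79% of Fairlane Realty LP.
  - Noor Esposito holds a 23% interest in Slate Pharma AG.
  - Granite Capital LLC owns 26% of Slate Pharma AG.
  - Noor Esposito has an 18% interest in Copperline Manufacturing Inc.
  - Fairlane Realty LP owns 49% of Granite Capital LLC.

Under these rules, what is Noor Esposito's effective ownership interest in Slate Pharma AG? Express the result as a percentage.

27.361%

Chain via Fairlane Realty LP → Granite Capital LLC (R2): 10% × 49% × 26% = 1.274% of Slate Pharma AG.
Chain via Copperline Manufacturing Inc. → Ridgefield Trust (R2): 18% × 49% × 35% = 3.087% of Slate Pharma AG.
Direct interest in Slate Pharma AG: 23%.
Aggregating (R1): 1.274% + 3.087% + 23% = 27.361%.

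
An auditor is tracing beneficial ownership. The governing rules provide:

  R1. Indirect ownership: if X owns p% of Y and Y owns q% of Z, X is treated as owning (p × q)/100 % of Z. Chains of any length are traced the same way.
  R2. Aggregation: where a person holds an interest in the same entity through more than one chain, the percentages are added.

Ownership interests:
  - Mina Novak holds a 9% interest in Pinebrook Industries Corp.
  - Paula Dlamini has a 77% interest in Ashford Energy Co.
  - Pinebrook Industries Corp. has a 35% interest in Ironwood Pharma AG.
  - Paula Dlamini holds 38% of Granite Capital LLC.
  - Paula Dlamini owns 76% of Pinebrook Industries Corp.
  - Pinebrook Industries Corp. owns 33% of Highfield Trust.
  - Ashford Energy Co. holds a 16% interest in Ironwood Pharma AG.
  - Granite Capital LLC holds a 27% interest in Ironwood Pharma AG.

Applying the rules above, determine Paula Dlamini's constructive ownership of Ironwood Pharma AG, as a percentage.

Chain via Pinebrook Industries Corp. (R1): 76% × 35% = 26.6% of Ironwood Pharma AG.
Chain via Granite Capital LLC (R1): 38% × 27% = 10.26% of Ironwood Pharma AG.
Chain via Ashford Energy Co. (R1): 77% × 16% = 12.32% of Ironwood Pharma AG.
Aggregating (R2): 26.6% + 10.26% + 12.32% = 49.18%.

49.18%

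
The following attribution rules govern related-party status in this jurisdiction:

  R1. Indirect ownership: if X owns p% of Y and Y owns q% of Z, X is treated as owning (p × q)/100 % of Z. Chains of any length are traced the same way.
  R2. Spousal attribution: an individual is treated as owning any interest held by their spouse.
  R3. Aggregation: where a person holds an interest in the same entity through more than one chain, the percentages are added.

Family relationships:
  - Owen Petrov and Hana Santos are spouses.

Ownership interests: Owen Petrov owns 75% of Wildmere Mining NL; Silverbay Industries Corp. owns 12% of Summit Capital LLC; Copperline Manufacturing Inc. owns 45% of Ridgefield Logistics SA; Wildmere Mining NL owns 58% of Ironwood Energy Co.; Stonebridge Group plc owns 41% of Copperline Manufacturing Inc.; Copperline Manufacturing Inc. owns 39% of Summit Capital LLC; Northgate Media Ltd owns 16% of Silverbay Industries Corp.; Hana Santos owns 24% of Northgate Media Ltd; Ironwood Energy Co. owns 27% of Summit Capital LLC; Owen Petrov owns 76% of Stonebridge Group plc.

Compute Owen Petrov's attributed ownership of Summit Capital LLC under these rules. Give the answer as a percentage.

By spousal attribution (R2), Owen Petrov is treated as owning Hana Santos's 24% interest in Northgate Media Ltd.
Chain via Stonebridge Group plc → Copperline Manufacturing Inc. (R1): 76% × 41% × 39% = 12.1524% of Summit Capital LLC.
Chain via Wildmere Mining NL → Ironwood Energy Co. (R1): 75% × 58% × 27% = 11.745% of Summit Capital LLC.
Chain via Northgate Media Ltd → Silverbay Industries Corp. (R1): 24% × 16% × 12% = 0.4608% of Summit Capital LLC.
Aggregating (R3): 12.1524% + 11.745% + 0.4608% = 24.3582%.

24.3582%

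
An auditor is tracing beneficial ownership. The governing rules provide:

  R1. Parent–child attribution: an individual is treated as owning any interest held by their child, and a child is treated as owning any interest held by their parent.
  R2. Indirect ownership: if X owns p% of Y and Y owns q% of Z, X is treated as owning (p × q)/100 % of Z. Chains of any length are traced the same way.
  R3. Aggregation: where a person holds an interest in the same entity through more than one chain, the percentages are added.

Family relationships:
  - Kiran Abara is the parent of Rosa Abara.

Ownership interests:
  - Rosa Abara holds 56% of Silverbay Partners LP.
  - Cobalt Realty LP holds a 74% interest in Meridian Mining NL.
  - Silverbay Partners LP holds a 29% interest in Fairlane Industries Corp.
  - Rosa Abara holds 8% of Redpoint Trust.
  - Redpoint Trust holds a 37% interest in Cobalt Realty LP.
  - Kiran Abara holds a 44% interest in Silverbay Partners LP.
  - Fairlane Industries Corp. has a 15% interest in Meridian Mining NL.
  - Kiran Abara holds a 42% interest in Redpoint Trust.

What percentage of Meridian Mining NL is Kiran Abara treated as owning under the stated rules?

By parent–child attribution (R1), Kiran Abara is treated as also owning Rosa Abara's interest in Silverbay Partners LP, giving 44% + 56% = 100%.
By parent–child attribution (R1), Kiran Abara is treated as also owning Rosa Abara's interest in Redpoint Trust, giving 42% + 8% = 50%.
Chain via Silverbay Partners LP → Fairlane Industries Corp. (R2): 100% × 29% × 15% = 4.35% of Meridian Mining NL.
Chain via Redpoint Trust → Cobalt Realty LP (R2): 50% × 37% × 74% = 13.69% of Meridian Mining NL.
Aggregating (R3): 4.35% + 13.69% = 18.04%.

18.04%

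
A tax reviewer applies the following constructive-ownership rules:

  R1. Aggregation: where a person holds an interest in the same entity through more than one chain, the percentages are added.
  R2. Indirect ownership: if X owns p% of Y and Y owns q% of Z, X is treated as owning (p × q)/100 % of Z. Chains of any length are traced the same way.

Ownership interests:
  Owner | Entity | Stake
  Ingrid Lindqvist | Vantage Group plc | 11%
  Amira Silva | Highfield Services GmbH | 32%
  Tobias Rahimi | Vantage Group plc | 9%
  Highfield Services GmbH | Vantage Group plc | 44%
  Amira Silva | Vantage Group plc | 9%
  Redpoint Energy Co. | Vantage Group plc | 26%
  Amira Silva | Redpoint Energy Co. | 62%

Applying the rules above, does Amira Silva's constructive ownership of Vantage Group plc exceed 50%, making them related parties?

Chain via Highfield Services GmbH (R2): 32% × 44% = 14.08% of Vantage Group plc.
Chain via Redpoint Energy Co. (R2): 62% × 26% = 16.12% of Vantage Group plc.
Direct interest in Vantage Group plc: 9%.
Aggregating (R1): 14.08% + 16.12% + 9% = 39.2%.
39.2% does not exceed the 50% threshold, so Amira is not a related party to Vantage Group plc.

No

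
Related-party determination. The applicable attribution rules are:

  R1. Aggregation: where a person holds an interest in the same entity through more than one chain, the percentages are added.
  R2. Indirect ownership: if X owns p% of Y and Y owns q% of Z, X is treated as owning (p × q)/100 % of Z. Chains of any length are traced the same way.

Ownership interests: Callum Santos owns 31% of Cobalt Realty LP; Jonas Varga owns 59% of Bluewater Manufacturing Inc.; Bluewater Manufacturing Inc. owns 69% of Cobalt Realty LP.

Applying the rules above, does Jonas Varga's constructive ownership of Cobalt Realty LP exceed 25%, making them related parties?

Chain via Bluewater Manufacturing Inc. (R2): 59% × 69% = 40.71% of Cobalt Realty LP.
40.71% exceeds the 25% threshold, so Jonas is a related party to Cobalt Realty LP.

Yes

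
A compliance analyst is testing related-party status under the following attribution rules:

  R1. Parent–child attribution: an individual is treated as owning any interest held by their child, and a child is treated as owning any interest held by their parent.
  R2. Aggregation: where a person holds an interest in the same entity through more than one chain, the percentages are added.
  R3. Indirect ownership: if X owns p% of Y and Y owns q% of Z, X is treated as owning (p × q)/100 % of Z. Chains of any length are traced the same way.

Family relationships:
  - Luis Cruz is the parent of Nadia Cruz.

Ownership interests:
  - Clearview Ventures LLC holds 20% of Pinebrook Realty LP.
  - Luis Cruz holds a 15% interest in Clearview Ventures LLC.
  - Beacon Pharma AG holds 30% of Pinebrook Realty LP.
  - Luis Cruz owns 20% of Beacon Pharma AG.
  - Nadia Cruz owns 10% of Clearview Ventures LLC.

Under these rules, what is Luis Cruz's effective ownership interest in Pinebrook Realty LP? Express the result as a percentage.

11%

By parent–child attribution (R1), Luis Cruz is treated as also owning Nadia Cruz's interest in Clearview Ventures LLC, giving 15% + 10% = 25%.
Chain via Clearview Ventures LLC (R3): 25% × 20% = 5% of Pinebrook Realty LP.
Chain via Beacon Pharma AG (R3): 20% × 30% = 6% of Pinebrook Realty LP.
Aggregating (R2): 5% + 6% = 11%.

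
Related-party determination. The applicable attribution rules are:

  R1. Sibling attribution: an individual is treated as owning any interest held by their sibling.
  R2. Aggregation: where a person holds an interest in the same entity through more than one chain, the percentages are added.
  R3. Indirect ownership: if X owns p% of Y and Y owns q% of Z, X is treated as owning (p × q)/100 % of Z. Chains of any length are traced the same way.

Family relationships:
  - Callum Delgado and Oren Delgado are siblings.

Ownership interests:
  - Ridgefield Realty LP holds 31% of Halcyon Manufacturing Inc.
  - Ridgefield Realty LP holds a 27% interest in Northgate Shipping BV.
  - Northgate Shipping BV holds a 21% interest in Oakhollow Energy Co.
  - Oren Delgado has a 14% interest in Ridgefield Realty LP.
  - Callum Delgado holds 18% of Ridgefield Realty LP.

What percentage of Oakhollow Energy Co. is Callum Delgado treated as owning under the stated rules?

By sibling attribution (R1), Callum Delgado is treated as also owning Oren Delgado's interest in Ridgefield Realty LP, giving 18% + 14% = 32%.
Chain via Ridgefield Realty LP → Northgate Shipping BV (R3): 32% × 27% × 21% = 1.8144% of Oakhollow Energy Co.

1.8144%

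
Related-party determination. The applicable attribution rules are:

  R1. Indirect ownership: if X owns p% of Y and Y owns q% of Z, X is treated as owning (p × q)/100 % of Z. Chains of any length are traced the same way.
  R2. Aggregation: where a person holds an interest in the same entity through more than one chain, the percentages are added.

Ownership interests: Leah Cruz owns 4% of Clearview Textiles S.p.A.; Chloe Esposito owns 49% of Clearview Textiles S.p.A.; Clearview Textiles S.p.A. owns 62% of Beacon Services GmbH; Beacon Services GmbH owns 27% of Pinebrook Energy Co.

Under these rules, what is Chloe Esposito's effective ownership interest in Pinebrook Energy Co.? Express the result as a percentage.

8.2026%

Chain via Clearview Textiles S.p.A. → Beacon Services GmbH (R1): 49% × 62% × 27% = 8.2026% of Pinebrook Energy Co.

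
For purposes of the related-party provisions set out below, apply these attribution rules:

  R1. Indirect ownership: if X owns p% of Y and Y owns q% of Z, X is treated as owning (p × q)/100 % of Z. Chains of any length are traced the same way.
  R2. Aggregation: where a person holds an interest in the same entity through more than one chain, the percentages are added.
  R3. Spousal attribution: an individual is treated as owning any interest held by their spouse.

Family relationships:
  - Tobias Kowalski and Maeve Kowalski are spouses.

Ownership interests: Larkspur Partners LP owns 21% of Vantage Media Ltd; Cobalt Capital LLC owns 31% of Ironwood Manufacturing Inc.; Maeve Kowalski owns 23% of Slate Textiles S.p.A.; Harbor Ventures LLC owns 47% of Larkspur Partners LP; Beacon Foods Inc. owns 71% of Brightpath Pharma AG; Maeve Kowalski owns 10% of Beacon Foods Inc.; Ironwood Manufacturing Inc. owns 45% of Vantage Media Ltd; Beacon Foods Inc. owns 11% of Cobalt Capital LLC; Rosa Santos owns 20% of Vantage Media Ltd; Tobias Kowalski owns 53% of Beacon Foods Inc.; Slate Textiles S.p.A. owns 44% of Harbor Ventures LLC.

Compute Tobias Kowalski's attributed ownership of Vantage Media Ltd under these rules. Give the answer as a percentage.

By spousal attribution (R3), Tobias Kowalski is treated as also owning Maeve Kowalski's interest in Beacon Foods Inc, giving 53% + 10% = 63%.
By spousal attribution (R3), Tobias Kowalski is treated as owning Maeve Kowalski's 23% interest in Slate Textiles S.p.A.
Chain via Beacon Foods Inc. → Cobalt Capital LLC → Ironwood Manufacturing Inc. (R1): 63% × 11% × 31% × 45% = 0.966735% of Vantage Media Ltd.
Chain via Slate Textiles S.p.A. → Harbor Ventures LLC → Larkspur Partners LP (R1): 23% × 44% × 47% × 21% = 0.998844% of Vantage Media Ltd.
Aggregating (R2): 0.966735% + 0.998844% = 1.965579%.

1.965579%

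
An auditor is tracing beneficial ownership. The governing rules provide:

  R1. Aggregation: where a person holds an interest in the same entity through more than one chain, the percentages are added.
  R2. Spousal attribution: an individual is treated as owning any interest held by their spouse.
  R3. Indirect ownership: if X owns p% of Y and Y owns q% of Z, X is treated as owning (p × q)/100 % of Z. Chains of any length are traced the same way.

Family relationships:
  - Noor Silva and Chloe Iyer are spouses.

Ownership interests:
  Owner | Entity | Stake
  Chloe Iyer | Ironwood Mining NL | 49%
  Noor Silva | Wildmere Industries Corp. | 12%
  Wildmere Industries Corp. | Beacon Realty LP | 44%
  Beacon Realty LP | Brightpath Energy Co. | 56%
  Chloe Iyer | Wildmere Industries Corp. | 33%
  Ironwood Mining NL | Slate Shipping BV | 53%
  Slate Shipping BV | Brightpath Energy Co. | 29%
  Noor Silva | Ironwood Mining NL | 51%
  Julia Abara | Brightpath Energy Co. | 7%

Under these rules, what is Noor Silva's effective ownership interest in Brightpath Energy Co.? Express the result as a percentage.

26.458%

By spousal attribution (R2), Noor Silva is treated as also owning Chloe Iyer's interest in Ironwood Mining NL, giving 51% + 49% = 100%.
By spousal attribution (R2), Noor Silva is treated as also owning Chloe Iyer's interest in Wildmere Industries Corp, giving 12% + 33% = 45%.
Chain via Ironwood Mining NL → Slate Shipping BV (R3): 100% × 53% × 29% = 15.37% of Brightpath Energy Co.
Chain via Wildmere Industries Corp. → Beacon Realty LP (R3): 45% × 44% × 56% = 11.088% of Brightpath Energy Co.
Aggregating (R1): 15.37% + 11.088% = 26.458%.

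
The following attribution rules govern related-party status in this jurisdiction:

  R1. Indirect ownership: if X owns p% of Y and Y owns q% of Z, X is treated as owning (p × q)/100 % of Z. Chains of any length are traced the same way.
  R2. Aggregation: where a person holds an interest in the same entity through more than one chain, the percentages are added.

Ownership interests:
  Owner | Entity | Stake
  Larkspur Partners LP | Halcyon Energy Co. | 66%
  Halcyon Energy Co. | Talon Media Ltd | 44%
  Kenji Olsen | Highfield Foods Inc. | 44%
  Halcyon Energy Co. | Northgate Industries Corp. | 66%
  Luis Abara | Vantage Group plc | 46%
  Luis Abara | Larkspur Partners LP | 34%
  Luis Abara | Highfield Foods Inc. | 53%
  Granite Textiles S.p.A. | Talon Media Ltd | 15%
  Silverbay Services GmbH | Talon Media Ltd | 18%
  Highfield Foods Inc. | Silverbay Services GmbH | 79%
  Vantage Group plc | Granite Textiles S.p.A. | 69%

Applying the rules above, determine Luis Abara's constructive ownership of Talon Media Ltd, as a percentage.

Chain via Larkspur Partners LP → Halcyon Energy Co. (R1): 34% × 66% × 44% = 9.8736% of Talon Media Ltd.
Chain via Vantage Group plc → Granite Textiles S.p.A. (R1): 46% × 69% × 15% = 4.761% of Talon Media Ltd.
Chain via Highfield Foods Inc. → Silverbay Services GmbH (R1): 53% × 79% × 18% = 7.5366% of Talon Media Ltd.
Aggregating (R2): 9.8736% + 4.761% + 7.5366% = 22.1712%.

22.1712%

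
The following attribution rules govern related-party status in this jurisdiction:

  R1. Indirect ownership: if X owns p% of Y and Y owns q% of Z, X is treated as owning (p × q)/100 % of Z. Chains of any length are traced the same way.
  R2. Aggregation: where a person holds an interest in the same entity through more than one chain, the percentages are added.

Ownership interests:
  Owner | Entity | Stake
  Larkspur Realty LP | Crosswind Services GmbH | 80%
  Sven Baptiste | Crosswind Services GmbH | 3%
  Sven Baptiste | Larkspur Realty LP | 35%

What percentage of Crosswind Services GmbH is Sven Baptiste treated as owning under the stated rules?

Chain via Larkspur Realty LP (R1): 35% × 80% = 28% of Crosswind Services GmbH.
Direct interest in Crosswind Services GmbH: 3%.
Aggregating (R2): 28% + 3% = 31%.

31%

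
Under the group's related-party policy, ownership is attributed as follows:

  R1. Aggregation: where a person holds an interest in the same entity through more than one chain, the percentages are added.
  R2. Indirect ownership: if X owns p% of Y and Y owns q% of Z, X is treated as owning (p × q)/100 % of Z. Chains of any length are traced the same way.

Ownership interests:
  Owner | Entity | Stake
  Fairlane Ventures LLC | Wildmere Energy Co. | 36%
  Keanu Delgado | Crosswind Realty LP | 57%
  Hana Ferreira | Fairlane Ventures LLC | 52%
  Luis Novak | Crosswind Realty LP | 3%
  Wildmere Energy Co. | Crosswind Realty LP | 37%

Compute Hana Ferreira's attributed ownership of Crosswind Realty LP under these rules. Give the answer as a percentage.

6.9264%

Chain via Fairlane Ventures LLC → Wildmere Energy Co. (R2): 52% × 36% × 37% = 6.9264% of Crosswind Realty LP.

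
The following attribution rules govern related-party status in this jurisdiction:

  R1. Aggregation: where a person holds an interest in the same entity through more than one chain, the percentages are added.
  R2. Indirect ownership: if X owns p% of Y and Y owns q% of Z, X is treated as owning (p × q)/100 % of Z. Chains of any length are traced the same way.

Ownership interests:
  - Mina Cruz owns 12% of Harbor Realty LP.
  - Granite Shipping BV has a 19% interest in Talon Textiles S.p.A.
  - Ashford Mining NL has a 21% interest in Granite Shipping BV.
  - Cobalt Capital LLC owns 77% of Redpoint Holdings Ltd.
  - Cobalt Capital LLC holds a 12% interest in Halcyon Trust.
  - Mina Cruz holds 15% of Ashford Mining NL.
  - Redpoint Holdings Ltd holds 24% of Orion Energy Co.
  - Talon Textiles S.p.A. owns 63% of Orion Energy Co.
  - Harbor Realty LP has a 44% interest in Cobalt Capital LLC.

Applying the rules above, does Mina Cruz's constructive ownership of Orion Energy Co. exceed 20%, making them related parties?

No

Chain via Ashford Mining NL → Granite Shipping BV → Talon Textiles S.p.A. (R2): 15% × 21% × 19% × 63% = 0.377055% of Orion Energy Co.
Chain via Harbor Realty LP → Cobalt Capital LLC → Redpoint Holdings Ltd (R2): 12% × 44% × 77% × 24% = 0.975744% of Orion Energy Co.
Aggregating (R1): 0.377055% + 0.975744% = 1.352799%.
1.352799% does not exceed the 20% threshold, so Mina is not a related party to Orion Energy Co.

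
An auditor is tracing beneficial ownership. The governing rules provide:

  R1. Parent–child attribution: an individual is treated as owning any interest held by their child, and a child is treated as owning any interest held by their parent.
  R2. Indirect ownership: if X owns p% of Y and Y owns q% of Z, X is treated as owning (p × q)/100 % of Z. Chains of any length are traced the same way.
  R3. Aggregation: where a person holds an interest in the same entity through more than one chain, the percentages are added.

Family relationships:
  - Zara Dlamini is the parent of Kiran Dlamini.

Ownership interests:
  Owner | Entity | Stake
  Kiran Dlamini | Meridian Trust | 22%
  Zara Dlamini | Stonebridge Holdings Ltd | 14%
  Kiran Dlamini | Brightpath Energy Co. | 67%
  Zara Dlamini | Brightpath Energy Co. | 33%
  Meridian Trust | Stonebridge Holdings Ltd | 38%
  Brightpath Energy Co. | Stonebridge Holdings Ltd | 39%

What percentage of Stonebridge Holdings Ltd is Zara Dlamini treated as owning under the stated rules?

By parent–child attribution (R1), Zara Dlamini is treated as also owning Kiran Dlamini's interest in Brightpath Energy Co, giving 33% + 67% = 100%.
By parent–child attribution (R1), Zara Dlamini is treated as owning Kiran Dlamini's 22% interest in Meridian Trust.
Chain via Brightpath Energy Co. (R2): 100% × 39% = 39% of Stonebridge Holdings Ltd.
Direct interest in Stonebridge Holdings Ltd: 14%.
Chain via Meridian Trust (R2): 22% × 38% = 8.36% of Stonebridge Holdings Ltd.
Aggregating (R3): 39% + 14% + 8.36% = 61.36%.

61.36%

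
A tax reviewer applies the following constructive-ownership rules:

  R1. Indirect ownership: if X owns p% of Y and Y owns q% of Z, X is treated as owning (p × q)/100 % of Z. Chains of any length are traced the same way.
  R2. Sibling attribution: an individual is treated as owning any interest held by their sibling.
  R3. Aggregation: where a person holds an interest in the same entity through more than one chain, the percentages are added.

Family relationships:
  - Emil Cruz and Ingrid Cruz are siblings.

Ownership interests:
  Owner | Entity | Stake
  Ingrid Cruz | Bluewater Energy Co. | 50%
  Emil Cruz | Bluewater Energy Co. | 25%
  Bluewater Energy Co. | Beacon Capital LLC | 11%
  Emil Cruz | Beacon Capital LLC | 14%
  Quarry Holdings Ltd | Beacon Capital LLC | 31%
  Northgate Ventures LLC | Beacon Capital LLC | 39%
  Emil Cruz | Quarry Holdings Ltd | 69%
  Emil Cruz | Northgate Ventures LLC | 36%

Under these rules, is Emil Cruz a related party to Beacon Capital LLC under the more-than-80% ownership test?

By sibling attribution (R2), Emil Cruz is treated as also owning Ingrid Cruz's interest in Bluewater Energy Co, giving 25% + 50% = 75%.
Chain via Northgate Ventures LLC (R1): 36% × 39% = 14.04% of Beacon Capital LLC.
Chain via Bluewater Energy Co. (R1): 75% × 11% = 8.25% of Beacon Capital LLC.
Chain via Quarry Holdings Ltd (R1): 69% × 31% = 21.39% of Beacon Capital LLC.
Direct interest in Beacon Capital LLC: 14%.
Aggregating (R3): 14.04% + 8.25% + 21.39% + 14% = 57.68%.
57.68% does not exceed the 80% threshold, so Emil is not a related party to Beacon Capital LLC.

No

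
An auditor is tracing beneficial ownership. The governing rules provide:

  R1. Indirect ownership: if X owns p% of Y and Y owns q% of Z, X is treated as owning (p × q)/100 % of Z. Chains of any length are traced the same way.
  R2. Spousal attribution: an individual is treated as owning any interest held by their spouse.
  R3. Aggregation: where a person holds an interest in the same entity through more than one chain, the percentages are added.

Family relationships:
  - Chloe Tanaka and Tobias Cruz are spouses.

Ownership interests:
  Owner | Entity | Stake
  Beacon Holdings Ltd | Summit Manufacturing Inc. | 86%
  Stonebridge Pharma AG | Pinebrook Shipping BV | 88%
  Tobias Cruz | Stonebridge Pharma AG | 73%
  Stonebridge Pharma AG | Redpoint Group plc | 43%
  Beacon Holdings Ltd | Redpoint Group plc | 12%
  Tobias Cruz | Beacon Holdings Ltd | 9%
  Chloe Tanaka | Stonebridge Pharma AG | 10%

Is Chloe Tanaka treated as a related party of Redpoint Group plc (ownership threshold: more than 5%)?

Yes

By spousal attribution (R2), Chloe Tanaka is treated as also owning Tobias Cruz's interest in Stonebridge Pharma AG, giving 10% + 73% = 83%.
By spousal attribution (R2), Chloe Tanaka is treated as owning Tobias Cruz's 9% interest in Beacon Holdings Ltd.
Chain via Stonebridge Pharma AG (R1): 83% × 43% = 35.69% of Redpoint Group plc.
Chain via Beacon Holdings Ltd (R1): 9% × 12% = 1.08% of Redpoint Group plc.
Aggregating (R3): 35.69% + 1.08% = 36.77%.
36.77% exceeds the 5% threshold, so Chloe is a related party to Redpoint Group plc.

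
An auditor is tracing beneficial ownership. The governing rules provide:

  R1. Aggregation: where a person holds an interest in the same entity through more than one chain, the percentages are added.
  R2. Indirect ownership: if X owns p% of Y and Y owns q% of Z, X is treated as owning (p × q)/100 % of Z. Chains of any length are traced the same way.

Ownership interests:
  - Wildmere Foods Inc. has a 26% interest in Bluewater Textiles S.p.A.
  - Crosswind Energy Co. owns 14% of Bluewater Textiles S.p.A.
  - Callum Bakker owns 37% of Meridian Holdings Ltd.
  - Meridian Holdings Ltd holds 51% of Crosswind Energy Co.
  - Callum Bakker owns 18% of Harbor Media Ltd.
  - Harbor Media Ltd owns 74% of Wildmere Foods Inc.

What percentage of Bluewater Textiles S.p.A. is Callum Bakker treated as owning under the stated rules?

Chain via Harbor Media Ltd → Wildmere Foods Inc. (R2): 18% × 74% × 26% = 3.4632% of Bluewater Textiles S.p.A.
Chain via Meridian Holdings Ltd → Crosswind Energy Co. (R2): 37% × 51% × 14% = 2.6418% of Bluewater Textiles S.p.A.
Aggregating (R1): 3.4632% + 2.6418% = 6.105%.

6.105%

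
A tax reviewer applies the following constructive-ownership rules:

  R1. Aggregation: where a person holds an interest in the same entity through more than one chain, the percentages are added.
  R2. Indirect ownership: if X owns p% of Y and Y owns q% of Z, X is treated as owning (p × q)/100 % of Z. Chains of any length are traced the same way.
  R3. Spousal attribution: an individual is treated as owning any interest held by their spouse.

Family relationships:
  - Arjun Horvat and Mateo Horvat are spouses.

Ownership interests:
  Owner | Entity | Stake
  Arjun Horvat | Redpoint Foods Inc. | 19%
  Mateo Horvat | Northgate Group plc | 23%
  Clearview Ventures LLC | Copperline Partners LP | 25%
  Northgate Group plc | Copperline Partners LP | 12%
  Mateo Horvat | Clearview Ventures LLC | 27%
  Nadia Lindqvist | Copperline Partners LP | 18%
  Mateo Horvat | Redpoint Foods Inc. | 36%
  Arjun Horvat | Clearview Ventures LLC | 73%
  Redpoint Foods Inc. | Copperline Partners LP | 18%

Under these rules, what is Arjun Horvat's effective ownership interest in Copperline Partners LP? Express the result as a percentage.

37.66%

By spousal attribution (R3), Arjun Horvat is treated as also owning Mateo Horvat's interest in Redpoint Foods Inc, giving 19% + 36% = 55%.
By spousal attribution (R3), Arjun Horvat is treated as also owning Mateo Horvat's interest in Clearview Ventures LLC, giving 73% + 27% = 100%.
By spousal attribution (R3), Arjun Horvat is treated as owning Mateo Horvat's 23% interest in Northgate Group plc.
Chain via Redpoint Foods Inc. (R2): 55% × 18% = 9.9% of Copperline Partners LP.
Chain via Clearview Ventures LLC (R2): 100% × 25% = 25% of Copperline Partners LP.
Chain via Northgate Group plc (R2): 23% × 12% = 2.76% of Copperline Partners LP.
Aggregating (R1): 9.9% + 25% + 2.76% = 37.66%.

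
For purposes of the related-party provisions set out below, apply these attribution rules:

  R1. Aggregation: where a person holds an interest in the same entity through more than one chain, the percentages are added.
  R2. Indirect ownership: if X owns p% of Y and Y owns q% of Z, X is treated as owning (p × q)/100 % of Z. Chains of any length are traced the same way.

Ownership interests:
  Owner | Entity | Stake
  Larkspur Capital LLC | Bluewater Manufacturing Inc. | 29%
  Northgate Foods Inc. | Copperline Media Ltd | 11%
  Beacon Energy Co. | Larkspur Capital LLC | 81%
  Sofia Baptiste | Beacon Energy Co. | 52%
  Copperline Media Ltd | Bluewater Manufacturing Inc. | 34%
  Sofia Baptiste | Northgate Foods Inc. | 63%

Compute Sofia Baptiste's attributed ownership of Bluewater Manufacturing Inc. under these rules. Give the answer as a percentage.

14.571%

Chain via Northgate Foods Inc. → Copperline Media Ltd (R2): 63% × 11% × 34% = 2.3562% of Bluewater Manufacturing Inc.
Chain via Beacon Energy Co. → Larkspur Capital LLC (R2): 52% × 81% × 29% = 12.2148% of Bluewater Manufacturing Inc.
Aggregating (R1): 2.3562% + 12.2148% = 14.571%.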